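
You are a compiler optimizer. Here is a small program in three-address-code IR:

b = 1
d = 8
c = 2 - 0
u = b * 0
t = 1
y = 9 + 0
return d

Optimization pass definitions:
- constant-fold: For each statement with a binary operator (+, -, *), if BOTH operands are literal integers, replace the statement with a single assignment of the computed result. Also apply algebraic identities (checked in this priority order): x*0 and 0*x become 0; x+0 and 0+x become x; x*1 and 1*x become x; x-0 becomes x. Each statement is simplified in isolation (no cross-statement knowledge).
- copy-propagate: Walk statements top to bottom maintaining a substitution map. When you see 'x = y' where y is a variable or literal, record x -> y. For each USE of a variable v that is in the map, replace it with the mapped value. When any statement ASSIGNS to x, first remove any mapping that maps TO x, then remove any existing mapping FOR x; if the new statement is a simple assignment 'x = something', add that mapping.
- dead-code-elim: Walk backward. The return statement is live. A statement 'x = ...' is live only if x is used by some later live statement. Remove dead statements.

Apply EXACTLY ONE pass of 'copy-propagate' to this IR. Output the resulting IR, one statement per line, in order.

Applying copy-propagate statement-by-statement:
  [1] b = 1  (unchanged)
  [2] d = 8  (unchanged)
  [3] c = 2 - 0  (unchanged)
  [4] u = b * 0  -> u = 1 * 0
  [5] t = 1  (unchanged)
  [6] y = 9 + 0  (unchanged)
  [7] return d  -> return 8
Result (7 stmts):
  b = 1
  d = 8
  c = 2 - 0
  u = 1 * 0
  t = 1
  y = 9 + 0
  return 8

Answer: b = 1
d = 8
c = 2 - 0
u = 1 * 0
t = 1
y = 9 + 0
return 8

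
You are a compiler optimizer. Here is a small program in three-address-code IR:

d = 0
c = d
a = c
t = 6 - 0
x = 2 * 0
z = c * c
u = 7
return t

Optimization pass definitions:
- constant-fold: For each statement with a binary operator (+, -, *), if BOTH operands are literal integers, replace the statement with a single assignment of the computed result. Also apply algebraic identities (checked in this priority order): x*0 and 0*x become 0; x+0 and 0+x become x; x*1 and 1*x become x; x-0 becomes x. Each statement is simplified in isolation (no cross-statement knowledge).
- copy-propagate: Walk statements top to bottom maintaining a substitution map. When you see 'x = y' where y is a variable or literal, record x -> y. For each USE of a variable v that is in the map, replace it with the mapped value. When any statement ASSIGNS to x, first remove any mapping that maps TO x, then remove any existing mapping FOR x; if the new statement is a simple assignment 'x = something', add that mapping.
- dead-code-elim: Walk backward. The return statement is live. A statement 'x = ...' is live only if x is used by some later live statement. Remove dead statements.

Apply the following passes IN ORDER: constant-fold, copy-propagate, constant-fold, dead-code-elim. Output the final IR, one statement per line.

Answer: return 6

Derivation:
Initial IR:
  d = 0
  c = d
  a = c
  t = 6 - 0
  x = 2 * 0
  z = c * c
  u = 7
  return t
After constant-fold (8 stmts):
  d = 0
  c = d
  a = c
  t = 6
  x = 0
  z = c * c
  u = 7
  return t
After copy-propagate (8 stmts):
  d = 0
  c = 0
  a = 0
  t = 6
  x = 0
  z = 0 * 0
  u = 7
  return 6
After constant-fold (8 stmts):
  d = 0
  c = 0
  a = 0
  t = 6
  x = 0
  z = 0
  u = 7
  return 6
After dead-code-elim (1 stmts):
  return 6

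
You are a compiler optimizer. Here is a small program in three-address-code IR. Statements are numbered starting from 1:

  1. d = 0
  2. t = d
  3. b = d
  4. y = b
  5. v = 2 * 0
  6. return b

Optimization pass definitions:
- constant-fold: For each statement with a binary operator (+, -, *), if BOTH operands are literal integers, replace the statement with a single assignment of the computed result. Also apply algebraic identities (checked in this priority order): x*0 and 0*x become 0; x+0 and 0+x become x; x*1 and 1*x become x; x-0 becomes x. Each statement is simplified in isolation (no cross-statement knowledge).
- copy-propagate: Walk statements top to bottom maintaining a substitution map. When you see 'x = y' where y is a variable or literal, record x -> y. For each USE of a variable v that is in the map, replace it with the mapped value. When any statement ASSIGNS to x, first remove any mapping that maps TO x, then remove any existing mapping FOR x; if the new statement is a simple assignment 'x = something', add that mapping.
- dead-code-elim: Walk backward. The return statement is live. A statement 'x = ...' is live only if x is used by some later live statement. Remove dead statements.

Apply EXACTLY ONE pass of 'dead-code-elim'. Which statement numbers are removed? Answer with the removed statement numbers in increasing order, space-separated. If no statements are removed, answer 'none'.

Answer: 2 4 5

Derivation:
Backward liveness scan:
Stmt 1 'd = 0': KEEP (d is live); live-in = []
Stmt 2 't = d': DEAD (t not in live set ['d'])
Stmt 3 'b = d': KEEP (b is live); live-in = ['d']
Stmt 4 'y = b': DEAD (y not in live set ['b'])
Stmt 5 'v = 2 * 0': DEAD (v not in live set ['b'])
Stmt 6 'return b': KEEP (return); live-in = ['b']
Removed statement numbers: [2, 4, 5]
Surviving IR:
  d = 0
  b = d
  return b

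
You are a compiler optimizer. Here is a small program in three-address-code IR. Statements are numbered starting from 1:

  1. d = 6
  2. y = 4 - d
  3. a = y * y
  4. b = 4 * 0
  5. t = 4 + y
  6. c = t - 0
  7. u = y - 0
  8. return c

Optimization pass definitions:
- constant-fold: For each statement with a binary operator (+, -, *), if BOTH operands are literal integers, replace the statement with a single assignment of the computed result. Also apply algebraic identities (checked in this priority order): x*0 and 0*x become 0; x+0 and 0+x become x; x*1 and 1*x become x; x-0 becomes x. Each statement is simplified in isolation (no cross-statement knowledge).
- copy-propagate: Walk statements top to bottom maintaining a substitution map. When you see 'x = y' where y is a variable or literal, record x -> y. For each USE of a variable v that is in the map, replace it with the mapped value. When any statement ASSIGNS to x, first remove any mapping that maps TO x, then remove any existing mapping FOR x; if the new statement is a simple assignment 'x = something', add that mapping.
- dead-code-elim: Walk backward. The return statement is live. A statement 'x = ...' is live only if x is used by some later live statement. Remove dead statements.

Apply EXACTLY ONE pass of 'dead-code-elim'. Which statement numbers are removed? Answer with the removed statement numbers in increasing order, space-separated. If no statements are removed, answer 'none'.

Backward liveness scan:
Stmt 1 'd = 6': KEEP (d is live); live-in = []
Stmt 2 'y = 4 - d': KEEP (y is live); live-in = ['d']
Stmt 3 'a = y * y': DEAD (a not in live set ['y'])
Stmt 4 'b = 4 * 0': DEAD (b not in live set ['y'])
Stmt 5 't = 4 + y': KEEP (t is live); live-in = ['y']
Stmt 6 'c = t - 0': KEEP (c is live); live-in = ['t']
Stmt 7 'u = y - 0': DEAD (u not in live set ['c'])
Stmt 8 'return c': KEEP (return); live-in = ['c']
Removed statement numbers: [3, 4, 7]
Surviving IR:
  d = 6
  y = 4 - d
  t = 4 + y
  c = t - 0
  return c

Answer: 3 4 7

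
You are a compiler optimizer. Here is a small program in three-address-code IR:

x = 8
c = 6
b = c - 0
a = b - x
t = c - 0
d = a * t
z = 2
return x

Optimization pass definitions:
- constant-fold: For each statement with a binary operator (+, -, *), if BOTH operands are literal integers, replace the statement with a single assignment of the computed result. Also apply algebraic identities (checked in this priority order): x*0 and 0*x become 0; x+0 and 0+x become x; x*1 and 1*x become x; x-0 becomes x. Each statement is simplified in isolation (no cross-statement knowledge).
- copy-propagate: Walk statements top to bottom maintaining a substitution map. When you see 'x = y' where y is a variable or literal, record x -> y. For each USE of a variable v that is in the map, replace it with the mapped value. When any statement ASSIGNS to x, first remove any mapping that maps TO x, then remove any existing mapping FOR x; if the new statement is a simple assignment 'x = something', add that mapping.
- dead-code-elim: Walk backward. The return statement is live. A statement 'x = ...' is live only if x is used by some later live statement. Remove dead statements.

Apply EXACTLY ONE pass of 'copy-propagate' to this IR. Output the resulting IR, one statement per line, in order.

Applying copy-propagate statement-by-statement:
  [1] x = 8  (unchanged)
  [2] c = 6  (unchanged)
  [3] b = c - 0  -> b = 6 - 0
  [4] a = b - x  -> a = b - 8
  [5] t = c - 0  -> t = 6 - 0
  [6] d = a * t  (unchanged)
  [7] z = 2  (unchanged)
  [8] return x  -> return 8
Result (8 stmts):
  x = 8
  c = 6
  b = 6 - 0
  a = b - 8
  t = 6 - 0
  d = a * t
  z = 2
  return 8

Answer: x = 8
c = 6
b = 6 - 0
a = b - 8
t = 6 - 0
d = a * t
z = 2
return 8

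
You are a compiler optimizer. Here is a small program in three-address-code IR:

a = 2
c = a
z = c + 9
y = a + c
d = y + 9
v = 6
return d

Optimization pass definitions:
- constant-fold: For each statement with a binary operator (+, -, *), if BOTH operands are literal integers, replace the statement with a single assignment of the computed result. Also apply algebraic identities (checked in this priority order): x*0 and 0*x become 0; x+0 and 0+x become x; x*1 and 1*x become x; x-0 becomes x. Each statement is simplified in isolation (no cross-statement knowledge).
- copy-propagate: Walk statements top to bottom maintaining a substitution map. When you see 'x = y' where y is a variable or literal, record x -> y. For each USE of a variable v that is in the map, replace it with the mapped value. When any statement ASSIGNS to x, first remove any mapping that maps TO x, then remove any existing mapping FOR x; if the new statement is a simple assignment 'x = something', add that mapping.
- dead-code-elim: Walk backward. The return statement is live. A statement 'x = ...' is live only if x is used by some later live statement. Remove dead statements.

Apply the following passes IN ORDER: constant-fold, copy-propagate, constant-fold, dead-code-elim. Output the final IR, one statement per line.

Initial IR:
  a = 2
  c = a
  z = c + 9
  y = a + c
  d = y + 9
  v = 6
  return d
After constant-fold (7 stmts):
  a = 2
  c = a
  z = c + 9
  y = a + c
  d = y + 9
  v = 6
  return d
After copy-propagate (7 stmts):
  a = 2
  c = 2
  z = 2 + 9
  y = 2 + 2
  d = y + 9
  v = 6
  return d
After constant-fold (7 stmts):
  a = 2
  c = 2
  z = 11
  y = 4
  d = y + 9
  v = 6
  return d
After dead-code-elim (3 stmts):
  y = 4
  d = y + 9
  return d

Answer: y = 4
d = y + 9
return d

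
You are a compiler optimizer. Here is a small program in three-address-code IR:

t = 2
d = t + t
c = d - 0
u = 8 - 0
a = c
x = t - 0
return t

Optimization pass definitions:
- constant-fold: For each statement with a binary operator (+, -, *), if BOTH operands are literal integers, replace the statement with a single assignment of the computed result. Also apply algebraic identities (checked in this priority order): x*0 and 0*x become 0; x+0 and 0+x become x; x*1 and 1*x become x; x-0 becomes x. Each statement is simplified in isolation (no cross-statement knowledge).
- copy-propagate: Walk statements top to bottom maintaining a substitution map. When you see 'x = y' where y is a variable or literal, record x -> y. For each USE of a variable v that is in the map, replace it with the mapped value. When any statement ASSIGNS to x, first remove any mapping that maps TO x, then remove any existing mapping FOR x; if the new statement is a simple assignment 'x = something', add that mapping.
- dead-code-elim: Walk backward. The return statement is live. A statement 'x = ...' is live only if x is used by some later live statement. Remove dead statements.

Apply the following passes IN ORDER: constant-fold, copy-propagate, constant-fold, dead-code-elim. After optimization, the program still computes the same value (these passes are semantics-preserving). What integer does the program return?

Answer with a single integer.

Initial IR:
  t = 2
  d = t + t
  c = d - 0
  u = 8 - 0
  a = c
  x = t - 0
  return t
After constant-fold (7 stmts):
  t = 2
  d = t + t
  c = d
  u = 8
  a = c
  x = t
  return t
After copy-propagate (7 stmts):
  t = 2
  d = 2 + 2
  c = d
  u = 8
  a = d
  x = 2
  return 2
After constant-fold (7 stmts):
  t = 2
  d = 4
  c = d
  u = 8
  a = d
  x = 2
  return 2
After dead-code-elim (1 stmts):
  return 2
Evaluate:
  t = 2  =>  t = 2
  d = t + t  =>  d = 4
  c = d - 0  =>  c = 4
  u = 8 - 0  =>  u = 8
  a = c  =>  a = 4
  x = t - 0  =>  x = 2
  return t = 2

Answer: 2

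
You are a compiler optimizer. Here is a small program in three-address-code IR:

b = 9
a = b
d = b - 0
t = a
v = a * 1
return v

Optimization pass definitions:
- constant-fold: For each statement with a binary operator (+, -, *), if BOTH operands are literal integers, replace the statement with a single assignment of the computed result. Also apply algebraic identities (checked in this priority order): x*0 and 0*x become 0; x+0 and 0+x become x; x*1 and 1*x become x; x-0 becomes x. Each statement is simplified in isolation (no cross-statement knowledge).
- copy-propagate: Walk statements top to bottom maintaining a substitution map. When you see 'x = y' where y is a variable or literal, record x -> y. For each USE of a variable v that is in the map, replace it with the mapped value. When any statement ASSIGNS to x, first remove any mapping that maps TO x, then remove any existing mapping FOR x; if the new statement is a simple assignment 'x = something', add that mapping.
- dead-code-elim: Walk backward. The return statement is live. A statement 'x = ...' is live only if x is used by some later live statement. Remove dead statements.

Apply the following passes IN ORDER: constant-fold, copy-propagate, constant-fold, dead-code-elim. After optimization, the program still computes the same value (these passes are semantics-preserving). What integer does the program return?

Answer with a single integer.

Answer: 9

Derivation:
Initial IR:
  b = 9
  a = b
  d = b - 0
  t = a
  v = a * 1
  return v
After constant-fold (6 stmts):
  b = 9
  a = b
  d = b
  t = a
  v = a
  return v
After copy-propagate (6 stmts):
  b = 9
  a = 9
  d = 9
  t = 9
  v = 9
  return 9
After constant-fold (6 stmts):
  b = 9
  a = 9
  d = 9
  t = 9
  v = 9
  return 9
After dead-code-elim (1 stmts):
  return 9
Evaluate:
  b = 9  =>  b = 9
  a = b  =>  a = 9
  d = b - 0  =>  d = 9
  t = a  =>  t = 9
  v = a * 1  =>  v = 9
  return v = 9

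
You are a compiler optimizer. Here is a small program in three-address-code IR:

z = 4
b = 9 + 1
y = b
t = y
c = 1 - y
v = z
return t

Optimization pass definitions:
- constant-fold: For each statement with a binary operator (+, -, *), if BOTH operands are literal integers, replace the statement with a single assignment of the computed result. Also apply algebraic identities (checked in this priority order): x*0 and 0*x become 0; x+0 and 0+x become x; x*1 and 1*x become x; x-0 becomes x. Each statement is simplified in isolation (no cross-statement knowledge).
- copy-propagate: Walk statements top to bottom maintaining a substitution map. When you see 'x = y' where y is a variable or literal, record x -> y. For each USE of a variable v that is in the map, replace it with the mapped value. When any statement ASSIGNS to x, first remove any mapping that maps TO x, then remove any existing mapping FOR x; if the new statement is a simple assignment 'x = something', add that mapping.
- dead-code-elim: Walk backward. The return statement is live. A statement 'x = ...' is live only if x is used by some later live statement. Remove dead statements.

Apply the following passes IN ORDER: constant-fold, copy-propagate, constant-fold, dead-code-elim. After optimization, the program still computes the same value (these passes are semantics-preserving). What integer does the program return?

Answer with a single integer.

Answer: 10

Derivation:
Initial IR:
  z = 4
  b = 9 + 1
  y = b
  t = y
  c = 1 - y
  v = z
  return t
After constant-fold (7 stmts):
  z = 4
  b = 10
  y = b
  t = y
  c = 1 - y
  v = z
  return t
After copy-propagate (7 stmts):
  z = 4
  b = 10
  y = 10
  t = 10
  c = 1 - 10
  v = 4
  return 10
After constant-fold (7 stmts):
  z = 4
  b = 10
  y = 10
  t = 10
  c = -9
  v = 4
  return 10
After dead-code-elim (1 stmts):
  return 10
Evaluate:
  z = 4  =>  z = 4
  b = 9 + 1  =>  b = 10
  y = b  =>  y = 10
  t = y  =>  t = 10
  c = 1 - y  =>  c = -9
  v = z  =>  v = 4
  return t = 10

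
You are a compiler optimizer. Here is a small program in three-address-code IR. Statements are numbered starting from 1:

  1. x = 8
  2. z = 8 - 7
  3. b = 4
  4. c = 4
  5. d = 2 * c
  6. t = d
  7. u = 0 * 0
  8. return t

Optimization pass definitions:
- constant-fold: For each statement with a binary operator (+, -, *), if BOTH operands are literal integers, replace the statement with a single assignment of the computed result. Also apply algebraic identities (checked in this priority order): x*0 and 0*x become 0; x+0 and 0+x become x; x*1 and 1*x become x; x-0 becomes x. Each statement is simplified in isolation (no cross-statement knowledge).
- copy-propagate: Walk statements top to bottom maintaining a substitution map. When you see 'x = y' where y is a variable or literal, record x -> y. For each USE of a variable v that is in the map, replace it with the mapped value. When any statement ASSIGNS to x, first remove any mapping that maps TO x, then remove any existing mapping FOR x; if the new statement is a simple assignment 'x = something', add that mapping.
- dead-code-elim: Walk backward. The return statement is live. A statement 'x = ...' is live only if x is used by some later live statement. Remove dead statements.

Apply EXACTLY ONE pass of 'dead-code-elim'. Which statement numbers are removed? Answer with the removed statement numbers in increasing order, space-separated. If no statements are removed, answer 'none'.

Answer: 1 2 3 7

Derivation:
Backward liveness scan:
Stmt 1 'x = 8': DEAD (x not in live set [])
Stmt 2 'z = 8 - 7': DEAD (z not in live set [])
Stmt 3 'b = 4': DEAD (b not in live set [])
Stmt 4 'c = 4': KEEP (c is live); live-in = []
Stmt 5 'd = 2 * c': KEEP (d is live); live-in = ['c']
Stmt 6 't = d': KEEP (t is live); live-in = ['d']
Stmt 7 'u = 0 * 0': DEAD (u not in live set ['t'])
Stmt 8 'return t': KEEP (return); live-in = ['t']
Removed statement numbers: [1, 2, 3, 7]
Surviving IR:
  c = 4
  d = 2 * c
  t = d
  return t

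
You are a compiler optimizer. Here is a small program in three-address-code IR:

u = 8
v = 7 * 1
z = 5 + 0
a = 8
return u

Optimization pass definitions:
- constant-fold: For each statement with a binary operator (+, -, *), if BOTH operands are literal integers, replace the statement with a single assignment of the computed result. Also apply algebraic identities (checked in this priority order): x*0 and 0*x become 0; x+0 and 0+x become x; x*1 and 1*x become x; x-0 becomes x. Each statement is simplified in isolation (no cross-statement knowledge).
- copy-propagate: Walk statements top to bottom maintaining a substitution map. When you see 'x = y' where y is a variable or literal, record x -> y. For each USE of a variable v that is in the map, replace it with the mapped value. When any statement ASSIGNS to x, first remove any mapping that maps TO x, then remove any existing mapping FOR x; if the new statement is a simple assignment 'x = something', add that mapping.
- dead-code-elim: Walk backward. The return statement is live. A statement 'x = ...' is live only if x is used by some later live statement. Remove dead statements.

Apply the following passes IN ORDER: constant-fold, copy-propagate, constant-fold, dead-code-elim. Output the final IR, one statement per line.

Initial IR:
  u = 8
  v = 7 * 1
  z = 5 + 0
  a = 8
  return u
After constant-fold (5 stmts):
  u = 8
  v = 7
  z = 5
  a = 8
  return u
After copy-propagate (5 stmts):
  u = 8
  v = 7
  z = 5
  a = 8
  return 8
After constant-fold (5 stmts):
  u = 8
  v = 7
  z = 5
  a = 8
  return 8
After dead-code-elim (1 stmts):
  return 8

Answer: return 8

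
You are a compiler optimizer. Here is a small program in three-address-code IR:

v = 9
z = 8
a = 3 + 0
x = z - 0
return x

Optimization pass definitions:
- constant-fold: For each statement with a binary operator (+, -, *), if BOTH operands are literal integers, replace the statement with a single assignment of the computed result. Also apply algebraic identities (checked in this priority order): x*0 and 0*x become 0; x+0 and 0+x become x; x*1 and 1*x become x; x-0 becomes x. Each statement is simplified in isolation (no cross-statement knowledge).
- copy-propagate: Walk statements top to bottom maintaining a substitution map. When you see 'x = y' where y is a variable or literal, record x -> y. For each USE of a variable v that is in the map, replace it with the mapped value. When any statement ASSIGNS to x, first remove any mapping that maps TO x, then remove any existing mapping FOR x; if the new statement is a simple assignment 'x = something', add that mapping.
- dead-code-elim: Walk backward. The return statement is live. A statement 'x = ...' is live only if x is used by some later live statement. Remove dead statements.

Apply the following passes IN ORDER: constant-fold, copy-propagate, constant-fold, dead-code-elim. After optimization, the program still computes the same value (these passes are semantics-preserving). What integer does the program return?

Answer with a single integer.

Initial IR:
  v = 9
  z = 8
  a = 3 + 0
  x = z - 0
  return x
After constant-fold (5 stmts):
  v = 9
  z = 8
  a = 3
  x = z
  return x
After copy-propagate (5 stmts):
  v = 9
  z = 8
  a = 3
  x = 8
  return 8
After constant-fold (5 stmts):
  v = 9
  z = 8
  a = 3
  x = 8
  return 8
After dead-code-elim (1 stmts):
  return 8
Evaluate:
  v = 9  =>  v = 9
  z = 8  =>  z = 8
  a = 3 + 0  =>  a = 3
  x = z - 0  =>  x = 8
  return x = 8

Answer: 8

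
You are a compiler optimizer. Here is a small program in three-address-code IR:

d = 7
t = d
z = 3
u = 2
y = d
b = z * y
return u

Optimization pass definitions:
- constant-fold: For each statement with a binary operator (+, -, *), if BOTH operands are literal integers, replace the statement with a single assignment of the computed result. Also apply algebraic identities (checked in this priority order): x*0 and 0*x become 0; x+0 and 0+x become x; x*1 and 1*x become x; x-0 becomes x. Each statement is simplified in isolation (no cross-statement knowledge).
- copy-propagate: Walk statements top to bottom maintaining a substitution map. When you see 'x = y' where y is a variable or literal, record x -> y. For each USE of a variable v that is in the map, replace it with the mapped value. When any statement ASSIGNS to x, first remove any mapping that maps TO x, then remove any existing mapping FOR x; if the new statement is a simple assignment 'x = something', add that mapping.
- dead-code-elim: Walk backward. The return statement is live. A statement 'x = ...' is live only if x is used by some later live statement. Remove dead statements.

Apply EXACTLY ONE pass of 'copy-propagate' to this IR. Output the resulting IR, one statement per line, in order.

Applying copy-propagate statement-by-statement:
  [1] d = 7  (unchanged)
  [2] t = d  -> t = 7
  [3] z = 3  (unchanged)
  [4] u = 2  (unchanged)
  [5] y = d  -> y = 7
  [6] b = z * y  -> b = 3 * 7
  [7] return u  -> return 2
Result (7 stmts):
  d = 7
  t = 7
  z = 3
  u = 2
  y = 7
  b = 3 * 7
  return 2

Answer: d = 7
t = 7
z = 3
u = 2
y = 7
b = 3 * 7
return 2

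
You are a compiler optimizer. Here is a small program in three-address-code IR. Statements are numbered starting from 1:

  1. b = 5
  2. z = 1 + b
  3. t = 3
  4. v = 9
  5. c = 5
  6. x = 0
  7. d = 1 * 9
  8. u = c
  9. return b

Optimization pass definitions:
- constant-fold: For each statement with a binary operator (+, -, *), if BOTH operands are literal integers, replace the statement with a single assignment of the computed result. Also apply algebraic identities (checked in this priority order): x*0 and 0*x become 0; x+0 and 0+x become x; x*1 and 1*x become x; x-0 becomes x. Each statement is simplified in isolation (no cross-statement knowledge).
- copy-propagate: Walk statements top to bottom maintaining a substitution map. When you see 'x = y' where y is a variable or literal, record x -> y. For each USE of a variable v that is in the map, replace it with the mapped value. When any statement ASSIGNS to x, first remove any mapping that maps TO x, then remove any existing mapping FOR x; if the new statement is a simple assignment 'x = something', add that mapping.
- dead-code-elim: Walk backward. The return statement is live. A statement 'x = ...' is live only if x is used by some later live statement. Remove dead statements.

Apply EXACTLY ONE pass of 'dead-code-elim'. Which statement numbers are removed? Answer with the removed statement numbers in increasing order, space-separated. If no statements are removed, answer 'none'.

Backward liveness scan:
Stmt 1 'b = 5': KEEP (b is live); live-in = []
Stmt 2 'z = 1 + b': DEAD (z not in live set ['b'])
Stmt 3 't = 3': DEAD (t not in live set ['b'])
Stmt 4 'v = 9': DEAD (v not in live set ['b'])
Stmt 5 'c = 5': DEAD (c not in live set ['b'])
Stmt 6 'x = 0': DEAD (x not in live set ['b'])
Stmt 7 'd = 1 * 9': DEAD (d not in live set ['b'])
Stmt 8 'u = c': DEAD (u not in live set ['b'])
Stmt 9 'return b': KEEP (return); live-in = ['b']
Removed statement numbers: [2, 3, 4, 5, 6, 7, 8]
Surviving IR:
  b = 5
  return b

Answer: 2 3 4 5 6 7 8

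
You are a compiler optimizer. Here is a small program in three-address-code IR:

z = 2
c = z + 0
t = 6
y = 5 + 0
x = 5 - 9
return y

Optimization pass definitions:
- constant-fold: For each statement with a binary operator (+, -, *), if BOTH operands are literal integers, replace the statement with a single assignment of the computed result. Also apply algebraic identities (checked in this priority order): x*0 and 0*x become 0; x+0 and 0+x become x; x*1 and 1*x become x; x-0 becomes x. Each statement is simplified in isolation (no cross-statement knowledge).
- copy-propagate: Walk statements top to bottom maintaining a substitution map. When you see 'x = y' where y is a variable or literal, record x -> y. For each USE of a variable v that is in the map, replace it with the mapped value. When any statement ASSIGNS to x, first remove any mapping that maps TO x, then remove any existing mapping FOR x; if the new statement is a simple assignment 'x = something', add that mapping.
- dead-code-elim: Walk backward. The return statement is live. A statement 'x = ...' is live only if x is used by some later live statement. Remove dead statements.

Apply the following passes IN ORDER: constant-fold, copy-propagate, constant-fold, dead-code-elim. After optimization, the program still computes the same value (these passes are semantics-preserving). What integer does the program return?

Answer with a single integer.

Answer: 5

Derivation:
Initial IR:
  z = 2
  c = z + 0
  t = 6
  y = 5 + 0
  x = 5 - 9
  return y
After constant-fold (6 stmts):
  z = 2
  c = z
  t = 6
  y = 5
  x = -4
  return y
After copy-propagate (6 stmts):
  z = 2
  c = 2
  t = 6
  y = 5
  x = -4
  return 5
After constant-fold (6 stmts):
  z = 2
  c = 2
  t = 6
  y = 5
  x = -4
  return 5
After dead-code-elim (1 stmts):
  return 5
Evaluate:
  z = 2  =>  z = 2
  c = z + 0  =>  c = 2
  t = 6  =>  t = 6
  y = 5 + 0  =>  y = 5
  x = 5 - 9  =>  x = -4
  return y = 5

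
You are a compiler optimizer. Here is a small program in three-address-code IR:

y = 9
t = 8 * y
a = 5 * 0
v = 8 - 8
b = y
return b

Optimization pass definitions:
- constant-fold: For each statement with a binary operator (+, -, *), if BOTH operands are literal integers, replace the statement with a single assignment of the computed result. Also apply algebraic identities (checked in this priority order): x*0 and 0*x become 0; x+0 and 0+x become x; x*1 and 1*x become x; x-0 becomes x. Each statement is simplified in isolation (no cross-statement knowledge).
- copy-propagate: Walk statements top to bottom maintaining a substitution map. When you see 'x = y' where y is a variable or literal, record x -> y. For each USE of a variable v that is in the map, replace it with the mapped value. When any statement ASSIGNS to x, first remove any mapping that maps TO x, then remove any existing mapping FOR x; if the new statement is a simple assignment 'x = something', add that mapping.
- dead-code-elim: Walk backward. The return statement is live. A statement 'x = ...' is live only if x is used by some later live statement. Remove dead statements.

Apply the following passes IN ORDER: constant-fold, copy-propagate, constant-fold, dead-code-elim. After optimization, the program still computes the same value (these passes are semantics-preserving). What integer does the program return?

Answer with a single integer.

Initial IR:
  y = 9
  t = 8 * y
  a = 5 * 0
  v = 8 - 8
  b = y
  return b
After constant-fold (6 stmts):
  y = 9
  t = 8 * y
  a = 0
  v = 0
  b = y
  return b
After copy-propagate (6 stmts):
  y = 9
  t = 8 * 9
  a = 0
  v = 0
  b = 9
  return 9
After constant-fold (6 stmts):
  y = 9
  t = 72
  a = 0
  v = 0
  b = 9
  return 9
After dead-code-elim (1 stmts):
  return 9
Evaluate:
  y = 9  =>  y = 9
  t = 8 * y  =>  t = 72
  a = 5 * 0  =>  a = 0
  v = 8 - 8  =>  v = 0
  b = y  =>  b = 9
  return b = 9

Answer: 9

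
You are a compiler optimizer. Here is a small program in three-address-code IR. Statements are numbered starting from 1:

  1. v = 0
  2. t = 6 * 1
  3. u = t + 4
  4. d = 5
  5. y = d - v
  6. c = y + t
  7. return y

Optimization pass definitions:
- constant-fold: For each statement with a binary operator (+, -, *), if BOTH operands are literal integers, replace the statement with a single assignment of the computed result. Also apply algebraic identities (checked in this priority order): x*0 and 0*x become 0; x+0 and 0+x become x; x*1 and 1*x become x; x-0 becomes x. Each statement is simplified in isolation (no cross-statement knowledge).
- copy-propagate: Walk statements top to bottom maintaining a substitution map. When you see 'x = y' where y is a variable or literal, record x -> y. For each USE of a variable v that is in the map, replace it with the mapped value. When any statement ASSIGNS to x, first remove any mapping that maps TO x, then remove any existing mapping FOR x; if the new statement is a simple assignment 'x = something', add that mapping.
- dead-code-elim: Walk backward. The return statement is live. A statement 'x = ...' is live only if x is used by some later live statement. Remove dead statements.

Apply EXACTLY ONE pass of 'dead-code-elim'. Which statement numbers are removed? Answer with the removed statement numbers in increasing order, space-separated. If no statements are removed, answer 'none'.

Answer: 2 3 6

Derivation:
Backward liveness scan:
Stmt 1 'v = 0': KEEP (v is live); live-in = []
Stmt 2 't = 6 * 1': DEAD (t not in live set ['v'])
Stmt 3 'u = t + 4': DEAD (u not in live set ['v'])
Stmt 4 'd = 5': KEEP (d is live); live-in = ['v']
Stmt 5 'y = d - v': KEEP (y is live); live-in = ['d', 'v']
Stmt 6 'c = y + t': DEAD (c not in live set ['y'])
Stmt 7 'return y': KEEP (return); live-in = ['y']
Removed statement numbers: [2, 3, 6]
Surviving IR:
  v = 0
  d = 5
  y = d - v
  return y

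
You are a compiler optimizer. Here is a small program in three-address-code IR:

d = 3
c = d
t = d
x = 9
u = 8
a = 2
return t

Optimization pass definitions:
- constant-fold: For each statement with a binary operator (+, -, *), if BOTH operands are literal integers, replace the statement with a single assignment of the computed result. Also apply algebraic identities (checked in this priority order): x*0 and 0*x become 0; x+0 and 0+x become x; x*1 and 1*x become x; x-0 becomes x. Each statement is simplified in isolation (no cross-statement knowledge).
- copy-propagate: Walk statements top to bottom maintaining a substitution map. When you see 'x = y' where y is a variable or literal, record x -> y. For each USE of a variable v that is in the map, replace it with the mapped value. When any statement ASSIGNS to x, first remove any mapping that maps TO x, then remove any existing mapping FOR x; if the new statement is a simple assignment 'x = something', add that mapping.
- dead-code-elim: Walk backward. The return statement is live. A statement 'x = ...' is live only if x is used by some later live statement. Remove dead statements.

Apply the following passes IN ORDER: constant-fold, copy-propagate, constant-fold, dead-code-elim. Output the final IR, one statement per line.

Initial IR:
  d = 3
  c = d
  t = d
  x = 9
  u = 8
  a = 2
  return t
After constant-fold (7 stmts):
  d = 3
  c = d
  t = d
  x = 9
  u = 8
  a = 2
  return t
After copy-propagate (7 stmts):
  d = 3
  c = 3
  t = 3
  x = 9
  u = 8
  a = 2
  return 3
After constant-fold (7 stmts):
  d = 3
  c = 3
  t = 3
  x = 9
  u = 8
  a = 2
  return 3
After dead-code-elim (1 stmts):
  return 3

Answer: return 3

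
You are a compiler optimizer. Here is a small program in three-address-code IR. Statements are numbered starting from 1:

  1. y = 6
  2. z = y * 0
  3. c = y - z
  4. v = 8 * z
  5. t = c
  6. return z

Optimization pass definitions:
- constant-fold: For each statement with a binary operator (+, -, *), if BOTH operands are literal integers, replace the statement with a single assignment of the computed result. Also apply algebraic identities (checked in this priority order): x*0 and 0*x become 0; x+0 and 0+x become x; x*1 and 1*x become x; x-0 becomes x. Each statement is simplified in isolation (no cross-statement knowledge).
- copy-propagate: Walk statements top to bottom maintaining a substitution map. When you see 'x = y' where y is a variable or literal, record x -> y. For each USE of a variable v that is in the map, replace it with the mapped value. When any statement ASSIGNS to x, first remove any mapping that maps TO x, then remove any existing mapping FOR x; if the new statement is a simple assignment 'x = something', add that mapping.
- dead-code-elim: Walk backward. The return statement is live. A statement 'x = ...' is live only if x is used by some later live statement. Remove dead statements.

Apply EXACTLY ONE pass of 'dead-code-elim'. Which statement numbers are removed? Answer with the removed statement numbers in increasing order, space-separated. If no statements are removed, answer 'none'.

Answer: 3 4 5

Derivation:
Backward liveness scan:
Stmt 1 'y = 6': KEEP (y is live); live-in = []
Stmt 2 'z = y * 0': KEEP (z is live); live-in = ['y']
Stmt 3 'c = y - z': DEAD (c not in live set ['z'])
Stmt 4 'v = 8 * z': DEAD (v not in live set ['z'])
Stmt 5 't = c': DEAD (t not in live set ['z'])
Stmt 6 'return z': KEEP (return); live-in = ['z']
Removed statement numbers: [3, 4, 5]
Surviving IR:
  y = 6
  z = y * 0
  return z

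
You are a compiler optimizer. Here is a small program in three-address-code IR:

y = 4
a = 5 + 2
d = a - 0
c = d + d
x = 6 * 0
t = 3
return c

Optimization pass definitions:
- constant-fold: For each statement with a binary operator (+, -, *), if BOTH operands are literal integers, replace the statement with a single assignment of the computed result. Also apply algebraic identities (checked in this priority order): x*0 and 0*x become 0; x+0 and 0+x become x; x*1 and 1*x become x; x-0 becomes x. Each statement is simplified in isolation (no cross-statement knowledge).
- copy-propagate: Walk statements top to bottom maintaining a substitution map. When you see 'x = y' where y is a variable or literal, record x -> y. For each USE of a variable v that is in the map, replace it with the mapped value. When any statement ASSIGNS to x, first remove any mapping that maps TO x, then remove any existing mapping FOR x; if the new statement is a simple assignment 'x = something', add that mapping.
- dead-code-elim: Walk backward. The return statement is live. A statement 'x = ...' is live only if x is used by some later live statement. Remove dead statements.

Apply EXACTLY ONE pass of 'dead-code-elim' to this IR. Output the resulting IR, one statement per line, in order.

Answer: a = 5 + 2
d = a - 0
c = d + d
return c

Derivation:
Applying dead-code-elim statement-by-statement:
  [7] return c  -> KEEP (return); live=['c']
  [6] t = 3  -> DEAD (t not live)
  [5] x = 6 * 0  -> DEAD (x not live)
  [4] c = d + d  -> KEEP; live=['d']
  [3] d = a - 0  -> KEEP; live=['a']
  [2] a = 5 + 2  -> KEEP; live=[]
  [1] y = 4  -> DEAD (y not live)
Result (4 stmts):
  a = 5 + 2
  d = a - 0
  c = d + d
  return c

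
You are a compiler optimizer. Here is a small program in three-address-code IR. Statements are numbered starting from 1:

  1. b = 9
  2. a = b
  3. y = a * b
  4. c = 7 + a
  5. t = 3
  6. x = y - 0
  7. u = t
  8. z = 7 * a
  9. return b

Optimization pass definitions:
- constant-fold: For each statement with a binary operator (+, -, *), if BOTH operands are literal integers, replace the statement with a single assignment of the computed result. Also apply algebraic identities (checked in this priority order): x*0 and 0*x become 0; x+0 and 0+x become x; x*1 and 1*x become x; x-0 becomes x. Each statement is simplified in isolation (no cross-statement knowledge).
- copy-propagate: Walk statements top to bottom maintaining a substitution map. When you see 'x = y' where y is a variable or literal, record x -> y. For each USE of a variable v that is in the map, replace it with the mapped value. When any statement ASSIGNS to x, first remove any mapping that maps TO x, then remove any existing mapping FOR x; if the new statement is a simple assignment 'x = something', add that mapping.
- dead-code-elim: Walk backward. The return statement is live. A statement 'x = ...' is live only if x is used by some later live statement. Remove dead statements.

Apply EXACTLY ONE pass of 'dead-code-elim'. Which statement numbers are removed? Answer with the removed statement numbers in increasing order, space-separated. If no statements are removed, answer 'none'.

Backward liveness scan:
Stmt 1 'b = 9': KEEP (b is live); live-in = []
Stmt 2 'a = b': DEAD (a not in live set ['b'])
Stmt 3 'y = a * b': DEAD (y not in live set ['b'])
Stmt 4 'c = 7 + a': DEAD (c not in live set ['b'])
Stmt 5 't = 3': DEAD (t not in live set ['b'])
Stmt 6 'x = y - 0': DEAD (x not in live set ['b'])
Stmt 7 'u = t': DEAD (u not in live set ['b'])
Stmt 8 'z = 7 * a': DEAD (z not in live set ['b'])
Stmt 9 'return b': KEEP (return); live-in = ['b']
Removed statement numbers: [2, 3, 4, 5, 6, 7, 8]
Surviving IR:
  b = 9
  return b

Answer: 2 3 4 5 6 7 8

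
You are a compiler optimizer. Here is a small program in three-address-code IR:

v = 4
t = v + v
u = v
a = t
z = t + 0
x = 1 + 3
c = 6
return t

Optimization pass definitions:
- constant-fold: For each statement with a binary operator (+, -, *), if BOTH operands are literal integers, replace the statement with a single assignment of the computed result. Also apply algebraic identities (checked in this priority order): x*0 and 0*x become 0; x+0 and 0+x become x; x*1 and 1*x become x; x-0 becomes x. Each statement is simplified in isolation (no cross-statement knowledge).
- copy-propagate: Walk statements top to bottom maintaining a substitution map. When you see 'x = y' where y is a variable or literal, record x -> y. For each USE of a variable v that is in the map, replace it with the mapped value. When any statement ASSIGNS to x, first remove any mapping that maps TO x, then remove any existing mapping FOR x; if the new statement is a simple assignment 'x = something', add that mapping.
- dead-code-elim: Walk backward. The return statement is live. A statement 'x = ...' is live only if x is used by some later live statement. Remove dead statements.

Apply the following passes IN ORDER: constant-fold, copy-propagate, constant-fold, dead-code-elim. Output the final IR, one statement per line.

Answer: t = 8
return t

Derivation:
Initial IR:
  v = 4
  t = v + v
  u = v
  a = t
  z = t + 0
  x = 1 + 3
  c = 6
  return t
After constant-fold (8 stmts):
  v = 4
  t = v + v
  u = v
  a = t
  z = t
  x = 4
  c = 6
  return t
After copy-propagate (8 stmts):
  v = 4
  t = 4 + 4
  u = 4
  a = t
  z = t
  x = 4
  c = 6
  return t
After constant-fold (8 stmts):
  v = 4
  t = 8
  u = 4
  a = t
  z = t
  x = 4
  c = 6
  return t
After dead-code-elim (2 stmts):
  t = 8
  return t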